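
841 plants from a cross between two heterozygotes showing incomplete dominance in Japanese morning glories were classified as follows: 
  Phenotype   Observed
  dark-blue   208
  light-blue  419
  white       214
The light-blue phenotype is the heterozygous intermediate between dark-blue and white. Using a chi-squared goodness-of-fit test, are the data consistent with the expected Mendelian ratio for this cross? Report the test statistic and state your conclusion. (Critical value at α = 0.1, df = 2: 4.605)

0.096; consistent

With incomplete dominance, a heterozygote × heterozygote cross gives a 1:2:1 phenotypic ratio.
Expected counts for N = 841 under a 1:2:1 ratio (total parts = 4):
  dark-blue: 841 × 1/4 = 210.25
  light-blue: 841 × 2/4 = 420.5
  white: 841 × 1/4 = 210.25
χ² = Σ (O − E)² / E
  dark-blue: (208 − 210.25)² / 210.25 = 0.0241
  light-blue: (419 − 420.5)² / 420.5 = 0.0054
  white: (214 − 210.25)² / 210.25 = 0.0669
χ² = 0.0241 + 0.0054 + 0.0669 = 0.0964 ≈ 0.096
Degrees of freedom = 3 − 1 = 2; critical value at α = 0.1 is 4.605.
Since 0.096 < 4.605, we fail to reject the null hypothesis — the data are consistent with the 1:2:1 ratio.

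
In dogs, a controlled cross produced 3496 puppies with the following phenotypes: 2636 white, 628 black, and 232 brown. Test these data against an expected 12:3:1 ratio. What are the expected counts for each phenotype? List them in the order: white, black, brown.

2622, 655.5, 218.5

Expected counts for N = 3496 under a 12:3:1 ratio (total parts = 16):
  white: 3496 × 12/16 = 2622
  black: 3496 × 3/16 = 655.5
  brown: 3496 × 1/16 = 218.5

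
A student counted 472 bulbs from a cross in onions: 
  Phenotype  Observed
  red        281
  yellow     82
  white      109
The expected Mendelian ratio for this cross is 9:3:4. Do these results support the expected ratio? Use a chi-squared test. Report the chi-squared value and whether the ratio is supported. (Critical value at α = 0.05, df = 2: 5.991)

The 9:3:4 ratio has 16 parts, so with N = 472 the expected counts are:
  red: 472 × 9/16 = 265.5
  yellow: 472 × 3/16 = 88.5
  white: 472 × 4/16 = 118
χ² = Σ (O − E)² / E
  red: (281 − 265.5)² / 265.5 = 0.9049
  yellow: (82 − 88.5)² / 88.5 = 0.4774
  white: (109 − 118)² / 118 = 0.6864
χ² = 0.9049 + 0.4774 + 0.6864 = 2.0687 ≈ 2.069
Degrees of freedom = 3 − 1 = 2; critical value at α = 0.05 is 5.991.
Since 2.069 < 5.991, we fail to reject the null hypothesis — the data are consistent with the 9:3:4 ratio.

2.069; consistent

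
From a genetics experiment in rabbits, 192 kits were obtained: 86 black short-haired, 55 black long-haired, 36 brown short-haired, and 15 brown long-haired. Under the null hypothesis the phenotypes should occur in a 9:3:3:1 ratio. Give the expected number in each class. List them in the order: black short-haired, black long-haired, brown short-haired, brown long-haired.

Under the 9:3:3:1 hypothesis (Σ ratio = 16, N = 192):
  black short-haired: 192 × 9/16 = 108
  black long-haired: 192 × 3/16 = 36
  brown short-haired: 192 × 3/16 = 36
  brown long-haired: 192 × 1/16 = 12

108, 36, 36, 12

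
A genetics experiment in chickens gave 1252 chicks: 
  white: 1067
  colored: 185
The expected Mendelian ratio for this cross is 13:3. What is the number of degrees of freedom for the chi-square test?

1

A goodness-of-fit test with 2 phenotype classes has df = 2 − 1 = 1.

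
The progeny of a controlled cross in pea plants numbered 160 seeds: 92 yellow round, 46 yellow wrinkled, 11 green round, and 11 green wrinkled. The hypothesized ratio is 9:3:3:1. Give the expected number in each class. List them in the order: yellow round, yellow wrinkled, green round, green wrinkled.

Under the 9:3:3:1 hypothesis (Σ ratio = 16, N = 160):
  yellow round: 160 × 9/16 = 90
  yellow wrinkled: 160 × 3/16 = 30
  green round: 160 × 3/16 = 30
  green wrinkled: 160 × 1/16 = 10

90, 30, 30, 10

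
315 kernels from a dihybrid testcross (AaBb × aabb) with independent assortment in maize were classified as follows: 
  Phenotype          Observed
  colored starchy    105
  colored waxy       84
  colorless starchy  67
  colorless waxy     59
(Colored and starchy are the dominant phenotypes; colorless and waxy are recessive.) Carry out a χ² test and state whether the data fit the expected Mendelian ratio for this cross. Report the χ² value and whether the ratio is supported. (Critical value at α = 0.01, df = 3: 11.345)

15.806; not consistent

A dihybrid testcross with independent assortment gives a 1:1:1:1 ratio.
Under the 1:1:1:1 hypothesis (Σ ratio = 4, N = 315):
  colored starchy: 315 × 1/4 = 78.75
  colored waxy: 315 × 1/4 = 78.75
  colorless starchy: 315 × 1/4 = 78.75
  colorless waxy: 315 × 1/4 = 78.75
χ² = Σ (O − E)² / E
  colored starchy: (105 − 78.75)² / 78.75 = 8.7500
  colored waxy: (84 − 78.75)² / 78.75 = 0.3500
  colorless starchy: (67 − 78.75)² / 78.75 = 1.7532
  colorless waxy: (59 − 78.75)² / 78.75 = 4.9532
χ² = 8.7500 + 0.3500 + 1.7532 + 4.9532 = 15.8064 ≈ 15.806
Degrees of freedom = 4 − 1 = 3; critical value at α = 0.01 is 11.345.
Since 15.806 > 11.345, we reject the null hypothesis — the data do not fit the 1:1:1:1 ratio.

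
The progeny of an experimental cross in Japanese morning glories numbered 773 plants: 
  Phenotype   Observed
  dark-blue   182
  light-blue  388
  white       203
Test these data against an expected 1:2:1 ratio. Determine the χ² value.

Expected counts for N = 773 under a 1:2:1 ratio (total parts = 4):
  dark-blue: 773 × 1/4 = 193.25
  light-blue: 773 × 2/4 = 386.5
  white: 773 × 1/4 = 193.25
χ² = Σ (O − E)² / E
  dark-blue: (182 − 193.25)² / 193.25 = 0.6549
  light-blue: (388 − 386.5)² / 386.5 = 0.0058
  white: (203 − 193.25)² / 193.25 = 0.4919
χ² = 0.6549 + 0.0058 + 0.4919 = 1.1526 ≈ 1.153

1.153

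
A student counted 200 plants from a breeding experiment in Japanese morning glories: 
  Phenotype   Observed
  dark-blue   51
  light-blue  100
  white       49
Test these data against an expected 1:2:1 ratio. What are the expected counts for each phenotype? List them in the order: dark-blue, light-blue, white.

Total ratio parts = 4. Expected numbers out of 200:
  dark-blue: 200 × 1/4 = 50
  light-blue: 200 × 2/4 = 100
  white: 200 × 1/4 = 50

50, 100, 50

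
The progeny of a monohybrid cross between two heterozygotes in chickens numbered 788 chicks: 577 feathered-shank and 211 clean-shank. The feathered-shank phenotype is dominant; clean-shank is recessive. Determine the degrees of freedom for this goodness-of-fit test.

1

For a monohybrid cross between heterozygotes with complete dominance, the expected phenotypic ratio is 3:1.
A goodness-of-fit test with 2 phenotype classes has df = 2 − 1 = 1.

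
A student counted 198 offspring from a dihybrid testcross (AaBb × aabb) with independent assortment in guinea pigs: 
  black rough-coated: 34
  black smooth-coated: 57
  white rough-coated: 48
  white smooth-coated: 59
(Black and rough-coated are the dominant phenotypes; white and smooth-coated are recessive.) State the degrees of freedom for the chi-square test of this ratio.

3

A dihybrid testcross with independent assortment gives a 1:1:1:1 ratio.
A goodness-of-fit test with 4 phenotype classes has df = 4 − 1 = 3.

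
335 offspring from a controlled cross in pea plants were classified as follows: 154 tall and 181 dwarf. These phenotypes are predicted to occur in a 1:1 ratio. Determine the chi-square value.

2.176

Expected counts for N = 335 under a 1:1 ratio (total parts = 2):
  tall: 335 × 1/2 = 167.5
  dwarf: 335 × 1/2 = 167.5
χ² = Σ (O − E)² / E
  tall: (154 − 167.5)² / 167.5 = 1.0881
  dwarf: (181 − 167.5)² / 167.5 = 1.0881
χ² = 1.0881 + 1.0881 = 2.1762 ≈ 2.176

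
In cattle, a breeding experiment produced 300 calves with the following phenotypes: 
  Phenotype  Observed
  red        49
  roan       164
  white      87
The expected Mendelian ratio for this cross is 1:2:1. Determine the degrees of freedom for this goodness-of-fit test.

2

A goodness-of-fit test with 3 phenotype classes has df = 3 − 1 = 2.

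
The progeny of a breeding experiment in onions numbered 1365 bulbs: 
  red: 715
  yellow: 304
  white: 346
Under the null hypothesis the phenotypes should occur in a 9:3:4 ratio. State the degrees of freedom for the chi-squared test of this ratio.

2

A goodness-of-fit test with 3 phenotype classes has df = 3 − 1 = 2.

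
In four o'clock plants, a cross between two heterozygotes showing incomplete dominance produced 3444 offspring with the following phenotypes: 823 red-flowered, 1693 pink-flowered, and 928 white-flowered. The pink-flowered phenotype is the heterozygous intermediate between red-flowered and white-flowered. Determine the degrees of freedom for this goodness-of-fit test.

2

With incomplete dominance, a heterozygote × heterozygote cross gives a 1:2:1 phenotypic ratio.
A goodness-of-fit test with 3 phenotype classes has df = 3 − 1 = 2.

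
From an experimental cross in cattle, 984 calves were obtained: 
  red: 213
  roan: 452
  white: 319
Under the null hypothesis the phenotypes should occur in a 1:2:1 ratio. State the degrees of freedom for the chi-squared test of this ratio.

2

A goodness-of-fit test with 3 phenotype classes has df = 3 − 1 = 2.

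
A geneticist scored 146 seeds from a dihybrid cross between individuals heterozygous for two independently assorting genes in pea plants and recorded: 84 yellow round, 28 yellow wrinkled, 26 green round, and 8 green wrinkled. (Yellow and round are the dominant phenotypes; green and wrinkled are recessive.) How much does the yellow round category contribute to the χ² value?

A dihybrid F₂ with independent assortment and complete dominance at both loci gives a 9:3:3:1 phenotypic ratio.
Total ratio parts = 16. Expected numbers out of 146:
  yellow round: 146 × 9/16 = 82.125
  yellow wrinkled: 146 × 3/16 = 27.375
  green round: 146 × 3/16 = 27.375
  green wrinkled: 146 × 1/16 = 9.125
Contribution of yellow round: (84 − 82.125)² / 82.125 = 0.0428

0.043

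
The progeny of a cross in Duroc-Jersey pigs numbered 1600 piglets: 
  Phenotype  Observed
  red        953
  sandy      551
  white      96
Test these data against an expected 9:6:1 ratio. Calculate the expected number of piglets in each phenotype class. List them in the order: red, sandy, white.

900, 600, 100

The 9:6:1 ratio has 16 parts, so with N = 1600 the expected counts are:
  red: 1600 × 9/16 = 900
  sandy: 1600 × 6/16 = 600
  white: 1600 × 1/16 = 100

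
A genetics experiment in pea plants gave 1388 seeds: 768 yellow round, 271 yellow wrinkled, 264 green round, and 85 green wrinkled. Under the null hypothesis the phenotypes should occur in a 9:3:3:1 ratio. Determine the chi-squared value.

0.742

Expected counts for N = 1388 under a 9:3:3:1 ratio (total parts = 16):
  yellow round: 1388 × 9/16 = 780.75
  yellow wrinkled: 1388 × 3/16 = 260.25
  green round: 1388 × 3/16 = 260.25
  green wrinkled: 1388 × 1/16 = 86.75
χ² = Σ (O − E)² / E
  yellow round: (768 − 780.75)² / 780.75 = 0.2082
  yellow wrinkled: (271 − 260.25)² / 260.25 = 0.4440
  green round: (264 − 260.25)² / 260.25 = 0.0540
  green wrinkled: (85 − 86.75)² / 86.75 = 0.0353
χ² = 0.2082 + 0.4440 + 0.0540 + 0.0353 = 0.7415 ≈ 0.742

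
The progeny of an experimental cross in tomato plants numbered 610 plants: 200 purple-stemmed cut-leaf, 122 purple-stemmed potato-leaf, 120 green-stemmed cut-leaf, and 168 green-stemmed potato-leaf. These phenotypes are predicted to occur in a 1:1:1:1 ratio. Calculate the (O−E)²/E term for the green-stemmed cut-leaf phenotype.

6.926

Under the 1:1:1:1 hypothesis (Σ ratio = 4, N = 610):
  purple-stemmed cut-leaf: 610 × 1/4 = 152.5
  purple-stemmed potato-leaf: 610 × 1/4 = 152.5
  green-stemmed cut-leaf: 610 × 1/4 = 152.5
  green-stemmed potato-leaf: 610 × 1/4 = 152.5
Contribution of green-stemmed cut-leaf: (120 − 152.5)² / 152.5 = 6.9262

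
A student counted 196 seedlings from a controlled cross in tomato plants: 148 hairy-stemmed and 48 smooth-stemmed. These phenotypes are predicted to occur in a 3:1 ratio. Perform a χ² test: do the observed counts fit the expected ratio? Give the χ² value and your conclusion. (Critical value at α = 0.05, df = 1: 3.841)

0.027; consistent

The 3:1 ratio has 4 parts, so with N = 196 the expected counts are:
  hairy-stemmed: 196 × 3/4 = 147
  smooth-stemmed: 196 × 1/4 = 49
χ² = Σ (O − E)² / E
  hairy-stemmed: (148 − 147)² / 147 = 0.0068
  smooth-stemmed: (48 − 49)² / 49 = 0.0204
χ² = 0.0068 + 0.0204 = 0.0272 ≈ 0.027
Degrees of freedom = 2 − 1 = 1; critical value at α = 0.05 is 3.841.
Since 0.027 < 3.841, we fail to reject the null hypothesis — the data are consistent with the 3:1 ratio.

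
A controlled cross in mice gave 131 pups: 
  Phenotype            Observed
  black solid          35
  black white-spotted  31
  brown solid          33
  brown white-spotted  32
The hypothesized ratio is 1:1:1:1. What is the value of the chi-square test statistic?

Expected counts for N = 131 under a 1:1:1:1 ratio (total parts = 4):
  black solid: 131 × 1/4 = 32.75
  black white-spotted: 131 × 1/4 = 32.75
  brown solid: 131 × 1/4 = 32.75
  brown white-spotted: 131 × 1/4 = 32.75
χ² = Σ (O − E)² / E
  black solid: (35 − 32.75)² / 32.75 = 0.1546
  black white-spotted: (31 − 32.75)² / 32.75 = 0.0935
  brown solid: (33 − 32.75)² / 32.75 = 0.0019
  brown white-spotted: (32 − 32.75)² / 32.75 = 0.0172
χ² = 0.1546 + 0.0935 + 0.0019 + 0.0172 = 0.2672 ≈ 0.267

0.267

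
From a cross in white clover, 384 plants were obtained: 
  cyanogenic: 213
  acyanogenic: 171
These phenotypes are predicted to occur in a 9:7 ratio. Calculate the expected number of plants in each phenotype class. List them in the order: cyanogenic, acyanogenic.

216, 168

Total ratio parts = 16. Expected numbers out of 384:
  cyanogenic: 384 × 9/16 = 216
  acyanogenic: 384 × 7/16 = 168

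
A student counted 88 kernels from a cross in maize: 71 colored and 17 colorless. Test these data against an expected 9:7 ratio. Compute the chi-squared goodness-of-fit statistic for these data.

Total ratio parts = 16. Expected numbers out of 88:
  colored: 88 × 9/16 = 49.5
  colorless: 88 × 7/16 = 38.5
χ² = Σ (O − E)² / E
  colored: (71 − 49.5)² / 49.5 = 9.3384
  colorless: (17 − 38.5)² / 38.5 = 12.0065
χ² = 9.3384 + 12.0065 = 21.3449 ≈ 21.345

21.345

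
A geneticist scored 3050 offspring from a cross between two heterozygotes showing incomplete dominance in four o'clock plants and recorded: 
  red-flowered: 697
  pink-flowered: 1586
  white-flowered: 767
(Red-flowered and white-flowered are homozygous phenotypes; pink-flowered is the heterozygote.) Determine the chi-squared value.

With incomplete dominance, a heterozygote × heterozygote cross gives a 1:2:1 phenotypic ratio.
Under the 1:2:1 hypothesis (Σ ratio = 4, N = 3050):
  red-flowered: 3050 × 1/4 = 762.5
  pink-flowered: 3050 × 2/4 = 1525
  white-flowered: 3050 × 1/4 = 762.5
χ² = Σ (O − E)² / E
  red-flowered: (697 − 762.5)² / 762.5 = 5.6266
  pink-flowered: (1586 − 1525)² / 1525 = 2.4400
  white-flowered: (767 − 762.5)² / 762.5 = 0.0266
χ² = 5.6266 + 2.4400 + 0.0266 = 8.0932 ≈ 8.093

8.093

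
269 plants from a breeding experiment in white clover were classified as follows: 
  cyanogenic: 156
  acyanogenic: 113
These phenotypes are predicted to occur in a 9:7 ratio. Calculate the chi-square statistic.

The 9:7 ratio has 16 parts, so with N = 269 the expected counts are:
  cyanogenic: 269 × 9/16 = 151.3125
  acyanogenic: 269 × 7/16 = 117.6875
χ² = Σ (O − E)² / E
  cyanogenic: (156 − 151.3125)² / 151.3125 = 0.1452
  acyanogenic: (113 − 117.6875)² / 117.6875 = 0.1867
χ² = 0.1452 + 0.1867 = 0.3319 ≈ 0.332

0.332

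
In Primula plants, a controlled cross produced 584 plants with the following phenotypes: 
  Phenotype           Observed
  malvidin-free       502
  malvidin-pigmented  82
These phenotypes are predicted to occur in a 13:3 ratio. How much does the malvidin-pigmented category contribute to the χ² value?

6.906

Under the 13:3 hypothesis (Σ ratio = 16, N = 584):
  malvidin-free: 584 × 13/16 = 474.5
  malvidin-pigmented: 584 × 3/16 = 109.5
Contribution of malvidin-pigmented: (82 − 109.5)² / 109.5 = 6.9064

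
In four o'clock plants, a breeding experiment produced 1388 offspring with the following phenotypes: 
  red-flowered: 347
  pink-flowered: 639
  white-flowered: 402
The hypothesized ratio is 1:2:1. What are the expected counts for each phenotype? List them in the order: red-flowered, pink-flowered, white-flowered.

347, 694, 347

Under the 1:2:1 hypothesis (Σ ratio = 4, N = 1388):
  red-flowered: 1388 × 1/4 = 347
  pink-flowered: 1388 × 2/4 = 694
  white-flowered: 1388 × 1/4 = 347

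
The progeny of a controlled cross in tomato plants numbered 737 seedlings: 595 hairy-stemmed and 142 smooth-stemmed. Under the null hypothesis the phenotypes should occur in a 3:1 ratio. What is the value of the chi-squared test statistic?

The 3:1 ratio has 4 parts, so with N = 737 the expected counts are:
  hairy-stemmed: 737 × 3/4 = 552.75
  smooth-stemmed: 737 × 1/4 = 184.25
χ² = Σ (O − E)² / E
  hairy-stemmed: (595 − 552.75)² / 552.75 = 3.2294
  smooth-stemmed: (142 − 184.25)² / 184.25 = 9.6883
χ² = 3.2294 + 9.6883 = 12.9177 ≈ 12.918

12.918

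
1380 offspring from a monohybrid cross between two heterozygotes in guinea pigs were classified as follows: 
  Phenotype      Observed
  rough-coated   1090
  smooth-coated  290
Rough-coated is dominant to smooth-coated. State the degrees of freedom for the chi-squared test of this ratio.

1

For a monohybrid cross between heterozygotes with complete dominance, the expected phenotypic ratio is 3:1.
A goodness-of-fit test with 2 phenotype classes has df = 2 − 1 = 1.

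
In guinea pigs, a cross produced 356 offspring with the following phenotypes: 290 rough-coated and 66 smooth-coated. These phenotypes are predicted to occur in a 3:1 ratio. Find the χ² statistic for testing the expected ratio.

Under the 3:1 hypothesis (Σ ratio = 4, N = 356):
  rough-coated: 356 × 3/4 = 267
  smooth-coated: 356 × 1/4 = 89
χ² = Σ (O − E)² / E
  rough-coated: (290 − 267)² / 267 = 1.9813
  smooth-coated: (66 − 89)² / 89 = 5.9438
χ² = 1.9813 + 5.9438 = 7.9251 ≈ 7.925

7.925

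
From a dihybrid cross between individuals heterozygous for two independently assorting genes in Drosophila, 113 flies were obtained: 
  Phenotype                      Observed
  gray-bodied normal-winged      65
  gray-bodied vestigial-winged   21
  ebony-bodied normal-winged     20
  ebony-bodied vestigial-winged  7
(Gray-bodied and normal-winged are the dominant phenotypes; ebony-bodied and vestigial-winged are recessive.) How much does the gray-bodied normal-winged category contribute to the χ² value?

0.033

A dihybrid F₂ with independent assortment and complete dominance at both loci gives a 9:3:3:1 phenotypic ratio.
The 9:3:3:1 ratio has 16 parts, so with N = 113 the expected counts are:
  gray-bodied normal-winged: 113 × 9/16 = 63.5625
  gray-bodied vestigial-winged: 113 × 3/16 = 21.1875
  ebony-bodied normal-winged: 113 × 3/16 = 21.1875
  ebony-bodied vestigial-winged: 113 × 1/16 = 7.0625
Contribution of gray-bodied normal-winged: (65 − 63.5625)² / 63.5625 = 0.0325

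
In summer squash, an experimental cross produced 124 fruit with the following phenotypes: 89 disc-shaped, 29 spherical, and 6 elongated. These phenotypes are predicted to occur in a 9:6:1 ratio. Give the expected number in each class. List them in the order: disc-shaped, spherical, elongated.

Under the 9:6:1 hypothesis (Σ ratio = 16, N = 124):
  disc-shaped: 124 × 9/16 = 69.75
  spherical: 124 × 6/16 = 46.5
  elongated: 124 × 1/16 = 7.75

69.75, 46.5, 7.75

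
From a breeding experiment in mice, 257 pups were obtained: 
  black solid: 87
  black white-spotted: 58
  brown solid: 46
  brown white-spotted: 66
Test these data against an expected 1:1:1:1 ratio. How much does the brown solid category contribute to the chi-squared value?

5.184

Total ratio parts = 4. Expected numbers out of 257:
  black solid: 257 × 1/4 = 64.25
  black white-spotted: 257 × 1/4 = 64.25
  brown solid: 257 × 1/4 = 64.25
  brown white-spotted: 257 × 1/4 = 64.25
Contribution of brown solid: (46 − 64.25)² / 64.25 = 5.1839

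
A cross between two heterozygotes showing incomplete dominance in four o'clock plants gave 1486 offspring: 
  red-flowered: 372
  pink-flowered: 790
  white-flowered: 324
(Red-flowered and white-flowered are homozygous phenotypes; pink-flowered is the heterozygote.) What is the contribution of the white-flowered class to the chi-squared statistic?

6.073

With incomplete dominance, a heterozygote × heterozygote cross gives a 1:2:1 phenotypic ratio.
Total ratio parts = 4. Expected numbers out of 1486:
  red-flowered: 1486 × 1/4 = 371.5
  pink-flowered: 1486 × 2/4 = 743
  white-flowered: 1486 × 1/4 = 371.5
Contribution of white-flowered: (324 − 371.5)² / 371.5 = 6.0734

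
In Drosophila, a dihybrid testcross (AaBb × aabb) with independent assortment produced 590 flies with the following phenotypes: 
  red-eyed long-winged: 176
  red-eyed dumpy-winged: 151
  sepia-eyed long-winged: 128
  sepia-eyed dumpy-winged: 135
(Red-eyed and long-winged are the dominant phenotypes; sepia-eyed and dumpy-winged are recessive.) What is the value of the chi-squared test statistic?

A dihybrid testcross with independent assortment gives a 1:1:1:1 ratio.
Expected counts for N = 590 under a 1:1:1:1 ratio (total parts = 4):
  red-eyed long-winged: 590 × 1/4 = 147.5
  red-eyed dumpy-winged: 590 × 1/4 = 147.5
  sepia-eyed long-winged: 590 × 1/4 = 147.5
  sepia-eyed dumpy-winged: 590 × 1/4 = 147.5
χ² = Σ (O − E)² / E
  red-eyed long-winged: (176 − 147.5)² / 147.5 = 5.5068
  red-eyed dumpy-winged: (151 − 147.5)² / 147.5 = 0.0831
  sepia-eyed long-winged: (128 − 147.5)² / 147.5 = 2.5780
  sepia-eyed dumpy-winged: (135 − 147.5)² / 147.5 = 1.0593
χ² = 5.5068 + 0.0831 + 2.5780 + 1.0593 = 9.2272 ≈ 9.227

9.227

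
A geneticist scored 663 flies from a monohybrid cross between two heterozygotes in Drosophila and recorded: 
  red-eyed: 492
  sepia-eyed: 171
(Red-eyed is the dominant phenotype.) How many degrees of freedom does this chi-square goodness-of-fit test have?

For a monohybrid cross between heterozygotes with complete dominance, the expected phenotypic ratio is 3:1.
A goodness-of-fit test with 2 phenotype classes has df = 2 − 1 = 1.

1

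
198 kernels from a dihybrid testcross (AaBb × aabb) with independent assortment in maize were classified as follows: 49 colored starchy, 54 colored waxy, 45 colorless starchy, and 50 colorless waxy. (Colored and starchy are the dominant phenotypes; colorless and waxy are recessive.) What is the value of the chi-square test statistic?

A dihybrid testcross with independent assortment gives a 1:1:1:1 ratio.
Expected counts for N = 198 under a 1:1:1:1 ratio (total parts = 4):
  colored starchy: 198 × 1/4 = 49.5
  colored waxy: 198 × 1/4 = 49.5
  colorless starchy: 198 × 1/4 = 49.5
  colorless waxy: 198 × 1/4 = 49.5
χ² = Σ (O − E)² / E
  colored starchy: (49 − 49.5)² / 49.5 = 0.0051
  colored waxy: (54 − 49.5)² / 49.5 = 0.4091
  colorless starchy: (45 − 49.5)² / 49.5 = 0.4091
  colorless waxy: (50 − 49.5)² / 49.5 = 0.0051
χ² = 0.0051 + 0.4091 + 0.4091 + 0.0051 = 0.8284 ≈ 0.828

0.828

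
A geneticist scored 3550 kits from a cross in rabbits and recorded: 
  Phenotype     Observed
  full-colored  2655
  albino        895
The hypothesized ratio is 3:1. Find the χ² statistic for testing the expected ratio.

0.085

Total ratio parts = 4. Expected numbers out of 3550:
  full-colored: 3550 × 3/4 = 2662.5
  albino: 3550 × 1/4 = 887.5
χ² = Σ (O − E)² / E
  full-colored: (2655 − 2662.5)² / 2662.5 = 0.0211
  albino: (895 − 887.5)² / 887.5 = 0.0634
χ² = 0.0211 + 0.0634 = 0.0845 ≈ 0.085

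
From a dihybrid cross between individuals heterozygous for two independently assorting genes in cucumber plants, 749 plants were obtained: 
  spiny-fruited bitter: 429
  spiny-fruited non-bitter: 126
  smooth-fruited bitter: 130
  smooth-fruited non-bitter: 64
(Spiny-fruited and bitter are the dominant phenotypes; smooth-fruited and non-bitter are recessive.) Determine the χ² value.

A dihybrid F₂ with independent assortment and complete dominance at both loci gives a 9:3:3:1 phenotypic ratio.
The 9:3:3:1 ratio has 16 parts, so with N = 749 the expected counts are:
  spiny-fruited bitter: 749 × 9/16 = 421.3125
  spiny-fruited non-bitter: 749 × 3/16 = 140.4375
  smooth-fruited bitter: 749 × 3/16 = 140.4375
  smooth-fruited non-bitter: 749 × 1/16 = 46.8125
χ² = Σ (O − E)² / E
  spiny-fruited bitter: (429 − 421.3125)² / 421.3125 = 0.1403
  spiny-fruited non-bitter: (126 − 140.4375)² / 140.4375 = 1.4842
  smooth-fruited bitter: (130 − 140.4375)² / 140.4375 = 0.7757
  smooth-fruited non-bitter: (64 − 46.8125)² / 46.8125 = 6.3105
χ² = 0.1403 + 1.4842 + 0.7757 + 6.3105 = 8.7107 ≈ 8.711

8.711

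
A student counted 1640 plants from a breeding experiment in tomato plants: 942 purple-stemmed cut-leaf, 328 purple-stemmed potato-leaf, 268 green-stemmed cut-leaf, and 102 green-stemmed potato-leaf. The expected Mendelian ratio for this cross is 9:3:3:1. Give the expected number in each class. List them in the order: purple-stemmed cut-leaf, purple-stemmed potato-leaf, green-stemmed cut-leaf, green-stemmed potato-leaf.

922.5, 307.5, 307.5, 102.5

Total ratio parts = 16. Expected numbers out of 1640:
  purple-stemmed cut-leaf: 1640 × 9/16 = 922.5
  purple-stemmed potato-leaf: 1640 × 3/16 = 307.5
  green-stemmed cut-leaf: 1640 × 3/16 = 307.5
  green-stemmed potato-leaf: 1640 × 1/16 = 102.5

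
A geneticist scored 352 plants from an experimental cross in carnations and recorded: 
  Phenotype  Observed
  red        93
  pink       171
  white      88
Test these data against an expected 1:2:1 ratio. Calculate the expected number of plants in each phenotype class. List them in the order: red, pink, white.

88, 176, 88

Expected counts for N = 352 under a 1:2:1 ratio (total parts = 4):
  red: 352 × 1/4 = 88
  pink: 352 × 2/4 = 176
  white: 352 × 1/4 = 88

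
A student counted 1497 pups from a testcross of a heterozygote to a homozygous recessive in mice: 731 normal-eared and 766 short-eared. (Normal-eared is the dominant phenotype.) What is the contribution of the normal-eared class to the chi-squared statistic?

0.409

A testcross of a heterozygote (Aa × aa) gives a 1:1 phenotypic ratio.
The 1:1 ratio has 2 parts, so with N = 1497 the expected counts are:
  normal-eared: 1497 × 1/2 = 748.5
  short-eared: 1497 × 1/2 = 748.5
Contribution of normal-eared: (731 − 748.5)² / 748.5 = 0.4092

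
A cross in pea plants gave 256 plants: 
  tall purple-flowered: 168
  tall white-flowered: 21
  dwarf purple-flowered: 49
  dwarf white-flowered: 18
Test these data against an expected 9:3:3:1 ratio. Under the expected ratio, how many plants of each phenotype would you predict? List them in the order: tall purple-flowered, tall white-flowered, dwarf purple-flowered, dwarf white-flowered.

Expected counts for N = 256 under a 9:3:3:1 ratio (total parts = 16):
  tall purple-flowered: 256 × 9/16 = 144
  tall white-flowered: 256 × 3/16 = 48
  dwarf purple-flowered: 256 × 3/16 = 48
  dwarf white-flowered: 256 × 1/16 = 16

144, 48, 48, 16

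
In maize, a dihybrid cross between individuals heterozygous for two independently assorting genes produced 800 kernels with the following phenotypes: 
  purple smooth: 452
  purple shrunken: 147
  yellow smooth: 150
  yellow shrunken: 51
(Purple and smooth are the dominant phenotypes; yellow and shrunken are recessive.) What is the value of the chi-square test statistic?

A dihybrid F₂ with independent assortment and complete dominance at both loci gives a 9:3:3:1 phenotypic ratio.
The 9:3:3:1 ratio has 16 parts, so with N = 800 the expected counts are:
  purple smooth: 800 × 9/16 = 450
  purple shrunken: 800 × 3/16 = 150
  yellow smooth: 800 × 3/16 = 150
  yellow shrunken: 800 × 1/16 = 50
χ² = Σ (O − E)² / E
  purple smooth: (452 − 450)² / 450 = 0.0089
  purple shrunken: (147 − 150)² / 150 = 0.0600
  yellow smooth: (150 − 150)² / 150 = 0.0000
  yellow shrunken: (51 − 50)² / 50 = 0.0200
χ² = 0.0089 + 0.0600 + 0.0000 + 0.0200 = 0.0889 ≈ 0.089

0.089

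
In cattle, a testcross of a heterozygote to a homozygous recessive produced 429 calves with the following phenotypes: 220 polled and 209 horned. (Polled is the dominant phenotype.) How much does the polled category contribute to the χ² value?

A testcross of a heterozygote (Aa × aa) gives a 1:1 phenotypic ratio.
Under the 1:1 hypothesis (Σ ratio = 2, N = 429):
  polled: 429 × 1/2 = 214.5
  horned: 429 × 1/2 = 214.5
Contribution of polled: (220 − 214.5)² / 214.5 = 0.1410

0.141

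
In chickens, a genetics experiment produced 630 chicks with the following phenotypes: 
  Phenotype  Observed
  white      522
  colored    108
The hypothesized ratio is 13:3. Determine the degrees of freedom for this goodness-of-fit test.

1

A goodness-of-fit test with 2 phenotype classes has df = 2 − 1 = 1.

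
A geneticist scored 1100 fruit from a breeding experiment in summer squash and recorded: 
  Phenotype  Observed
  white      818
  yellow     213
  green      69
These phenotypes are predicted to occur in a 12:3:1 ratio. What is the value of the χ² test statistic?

0.281

Under the 12:3:1 hypothesis (Σ ratio = 16, N = 1100):
  white: 1100 × 12/16 = 825
  yellow: 1100 × 3/16 = 206.25
  green: 1100 × 1/16 = 68.75
χ² = Σ (O − E)² / E
  white: (818 − 825)² / 825 = 0.0594
  yellow: (213 − 206.25)² / 206.25 = 0.2209
  green: (69 − 68.75)² / 68.75 = 0.0009
χ² = 0.0594 + 0.2209 + 0.0009 = 0.2812 ≈ 0.281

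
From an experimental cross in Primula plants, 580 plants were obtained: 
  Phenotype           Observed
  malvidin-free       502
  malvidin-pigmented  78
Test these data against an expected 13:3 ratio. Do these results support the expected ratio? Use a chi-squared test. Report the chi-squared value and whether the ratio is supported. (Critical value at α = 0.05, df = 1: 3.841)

10.701; not consistent

The 13:3 ratio has 16 parts, so with N = 580 the expected counts are:
  malvidin-free: 580 × 13/16 = 471.25
  malvidin-pigmented: 580 × 3/16 = 108.75
χ² = Σ (O − E)² / E
  malvidin-free: (502 − 471.25)² / 471.25 = 2.0065
  malvidin-pigmented: (78 − 108.75)² / 108.75 = 8.6948
χ² = 2.0065 + 8.6948 = 10.7013 ≈ 10.701
Degrees of freedom = 2 − 1 = 1; critical value at α = 0.05 is 3.841.
Since 10.701 > 3.841, we reject the null hypothesis — the data do not fit the 13:3 ratio.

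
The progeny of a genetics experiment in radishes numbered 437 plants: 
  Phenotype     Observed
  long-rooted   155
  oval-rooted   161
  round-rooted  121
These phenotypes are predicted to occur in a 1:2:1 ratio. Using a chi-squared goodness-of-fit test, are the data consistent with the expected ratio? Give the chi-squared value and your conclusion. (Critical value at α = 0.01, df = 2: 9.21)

Expected counts for N = 437 under a 1:2:1 ratio (total parts = 4):
  long-rooted: 437 × 1/4 = 109.25
  oval-rooted: 437 × 2/4 = 218.5
  round-rooted: 437 × 1/4 = 109.25
χ² = Σ (O − E)² / E
  long-rooted: (155 − 109.25)² / 109.25 = 19.1585
  oval-rooted: (161 − 218.5)² / 218.5 = 15.1316
  round-rooted: (121 − 109.25)² / 109.25 = 1.2637
χ² = 19.1585 + 15.1316 + 1.2637 = 35.5538 ≈ 35.554
Degrees of freedom = 3 − 1 = 2; critical value at α = 0.01 is 9.21.
Since 35.554 > 9.21, we reject the null hypothesis — the data do not fit the 1:2:1 ratio.

35.554; not consistent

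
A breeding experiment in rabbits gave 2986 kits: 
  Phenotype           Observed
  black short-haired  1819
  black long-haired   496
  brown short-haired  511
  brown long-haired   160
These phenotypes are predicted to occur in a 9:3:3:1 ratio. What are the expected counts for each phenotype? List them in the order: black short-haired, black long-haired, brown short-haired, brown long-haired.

1679.625, 559.875, 559.875, 186.625

The 9:3:3:1 ratio has 16 parts, so with N = 2986 the expected counts are:
  black short-haired: 2986 × 9/16 = 1679.625
  black long-haired: 2986 × 3/16 = 559.875
  brown short-haired: 2986 × 3/16 = 559.875
  brown long-haired: 2986 × 1/16 = 186.625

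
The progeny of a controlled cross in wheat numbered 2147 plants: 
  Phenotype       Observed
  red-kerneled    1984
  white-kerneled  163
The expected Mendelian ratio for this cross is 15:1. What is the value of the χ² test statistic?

6.599

Expected counts for N = 2147 under a 15:1 ratio (total parts = 16):
  red-kerneled: 2147 × 15/16 = 2012.8125
  white-kerneled: 2147 × 1/16 = 134.1875
χ² = Σ (O − E)² / E
  red-kerneled: (1984 − 2012.8125)² / 2012.8125 = 0.4124
  white-kerneled: (163 − 134.1875)² / 134.1875 = 6.1866
χ² = 0.4124 + 6.1866 = 6.599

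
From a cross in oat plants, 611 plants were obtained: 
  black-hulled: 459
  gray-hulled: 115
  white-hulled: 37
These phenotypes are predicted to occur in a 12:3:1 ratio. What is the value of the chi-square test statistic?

0.040

The 12:3:1 ratio has 16 parts, so with N = 611 the expected counts are:
  black-hulled: 611 × 12/16 = 458.25
  gray-hulled: 611 × 3/16 = 114.5625
  white-hulled: 611 × 1/16 = 38.1875
χ² = Σ (O − E)² / E
  black-hulled: (459 − 458.25)² / 458.25 = 0.0012
  gray-hulled: (115 − 114.5625)² / 114.5625 = 0.0017
  white-hulled: (37 − 38.1875)² / 38.1875 = 0.0369
χ² = 0.0012 + 0.0017 + 0.0369 = 0.0398 ≈ 0.040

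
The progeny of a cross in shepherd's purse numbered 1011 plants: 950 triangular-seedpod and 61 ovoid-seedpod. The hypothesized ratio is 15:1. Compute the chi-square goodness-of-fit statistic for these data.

0.081

The 15:1 ratio has 16 parts, so with N = 1011 the expected counts are:
  triangular-seedpod: 1011 × 15/16 = 947.8125
  ovoid-seedpod: 1011 × 1/16 = 63.1875
χ² = Σ (O − E)² / E
  triangular-seedpod: (950 − 947.8125)² / 947.8125 = 0.0050
  ovoid-seedpod: (61 − 63.1875)² / 63.1875 = 0.0757
χ² = 0.0050 + 0.0757 = 0.0807 ≈ 0.081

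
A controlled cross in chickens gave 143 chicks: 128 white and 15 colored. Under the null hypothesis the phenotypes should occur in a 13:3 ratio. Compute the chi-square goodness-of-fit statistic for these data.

Total ratio parts = 16. Expected numbers out of 143:
  white: 143 × 13/16 = 116.1875
  colored: 143 × 3/16 = 26.8125
χ² = Σ (O − E)² / E
  white: (128 − 116.1875)² / 116.1875 = 1.2009
  colored: (15 − 26.8125)² / 26.8125 = 5.2041
χ² = 1.2009 + 5.2041 = 6.405

6.405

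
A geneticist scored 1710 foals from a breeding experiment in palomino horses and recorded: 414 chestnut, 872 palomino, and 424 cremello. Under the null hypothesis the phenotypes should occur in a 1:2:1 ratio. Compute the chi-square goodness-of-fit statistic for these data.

Expected counts for N = 1710 under a 1:2:1 ratio (total parts = 4):
  chestnut: 1710 × 1/4 = 427.5
  palomino: 1710 × 2/4 = 855
  cremello: 1710 × 1/4 = 427.5
χ² = Σ (O − E)² / E
  chestnut: (414 − 427.5)² / 427.5 = 0.4263
  palomino: (872 − 855)² / 855 = 0.3380
  cremello: (424 − 427.5)² / 427.5 = 0.0287
χ² = 0.4263 + 0.3380 + 0.0287 = 0.793

0.793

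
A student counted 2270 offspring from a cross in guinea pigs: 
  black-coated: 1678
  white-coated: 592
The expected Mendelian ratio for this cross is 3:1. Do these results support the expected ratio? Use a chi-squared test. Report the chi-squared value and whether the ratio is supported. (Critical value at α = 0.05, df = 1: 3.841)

1.410; consistent

Total ratio parts = 4. Expected numbers out of 2270:
  black-coated: 2270 × 3/4 = 1702.5
  white-coated: 2270 × 1/4 = 567.5
χ² = Σ (O − E)² / E
  black-coated: (1678 − 1702.5)² / 1702.5 = 0.3526
  white-coated: (592 − 567.5)² / 567.5 = 1.0577
χ² = 0.3526 + 1.0577 = 1.4103 ≈ 1.410
Degrees of freedom = 2 − 1 = 1; critical value at α = 0.05 is 3.841.
Since 1.410 < 3.841, we fail to reject the null hypothesis — the data are consistent with the 3:1 ratio.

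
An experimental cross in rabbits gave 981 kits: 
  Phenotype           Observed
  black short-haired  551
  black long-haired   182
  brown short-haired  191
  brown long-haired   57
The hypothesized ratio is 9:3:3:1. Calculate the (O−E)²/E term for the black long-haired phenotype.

Under the 9:3:3:1 hypothesis (Σ ratio = 16, N = 981):
  black short-haired: 981 × 9/16 = 551.8125
  black long-haired: 981 × 3/16 = 183.9375
  brown short-haired: 981 × 3/16 = 183.9375
  brown long-haired: 981 × 1/16 = 61.3125
Contribution of black long-haired: (182 − 183.9375)² / 183.9375 = 0.0204

0.020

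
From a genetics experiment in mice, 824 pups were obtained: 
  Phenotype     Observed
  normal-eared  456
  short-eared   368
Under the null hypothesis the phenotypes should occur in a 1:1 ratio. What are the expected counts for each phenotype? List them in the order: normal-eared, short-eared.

412, 412

Expected counts for N = 824 under a 1:1 ratio (total parts = 2):
  normal-eared: 824 × 1/2 = 412
  short-eared: 824 × 1/2 = 412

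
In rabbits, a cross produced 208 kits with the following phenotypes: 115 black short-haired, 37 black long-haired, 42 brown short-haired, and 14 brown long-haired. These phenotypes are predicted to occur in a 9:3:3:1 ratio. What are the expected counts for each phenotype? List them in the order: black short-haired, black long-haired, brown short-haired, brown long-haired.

Under the 9:3:3:1 hypothesis (Σ ratio = 16, N = 208):
  black short-haired: 208 × 9/16 = 117
  black long-haired: 208 × 3/16 = 39
  brown short-haired: 208 × 3/16 = 39
  brown long-haired: 208 × 1/16 = 13

117, 39, 39, 13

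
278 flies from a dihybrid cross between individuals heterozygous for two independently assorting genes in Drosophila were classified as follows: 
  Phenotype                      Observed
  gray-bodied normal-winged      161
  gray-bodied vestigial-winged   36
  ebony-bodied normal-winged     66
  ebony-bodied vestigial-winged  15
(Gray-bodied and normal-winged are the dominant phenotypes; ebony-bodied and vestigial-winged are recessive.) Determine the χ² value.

A dihybrid F₂ with independent assortment and complete dominance at both loci gives a 9:3:3:1 phenotypic ratio.
Total ratio parts = 16. Expected numbers out of 278:
  gray-bodied normal-winged: 278 × 9/16 = 156.375
  gray-bodied vestigial-winged: 278 × 3/16 = 52.125
  ebony-bodied normal-winged: 278 × 3/16 = 52.125
  ebony-bodied vestigial-winged: 278 × 1/16 = 17.375
χ² = Σ (O − E)² / E
  gray-bodied normal-winged: (161 − 156.375)² / 156.375 = 0.1368
  gray-bodied vestigial-winged: (36 − 52.125)² / 52.125 = 4.9883
  ebony-bodied normal-winged: (66 − 52.125)² / 52.125 = 3.6933
  ebony-bodied vestigial-winged: (15 − 17.375)² / 17.375 = 0.3246
χ² = 0.1368 + 4.9883 + 3.6933 + 0.3246 = 9.143

9.143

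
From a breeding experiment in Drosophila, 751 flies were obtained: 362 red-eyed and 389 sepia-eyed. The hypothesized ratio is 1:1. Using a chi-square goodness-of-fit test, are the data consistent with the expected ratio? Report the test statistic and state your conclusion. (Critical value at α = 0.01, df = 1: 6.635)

Under the 1:1 hypothesis (Σ ratio = 2, N = 751):
  red-eyed: 751 × 1/2 = 375.5
  sepia-eyed: 751 × 1/2 = 375.5
χ² = Σ (O − E)² / E
  red-eyed: (362 − 375.5)² / 375.5 = 0.4854
  sepia-eyed: (389 − 375.5)² / 375.5 = 0.4854
χ² = 0.4854 + 0.4854 = 0.9708 ≈ 0.971
Degrees of freedom = 2 − 1 = 1; critical value at α = 0.01 is 6.635.
Since 0.971 < 6.635, we fail to reject the null hypothesis — the data are consistent with the 1:1 ratio.

0.971; consistent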